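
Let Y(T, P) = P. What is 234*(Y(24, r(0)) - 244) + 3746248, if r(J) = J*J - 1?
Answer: 3688918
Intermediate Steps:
r(J) = -1 + J² (r(J) = J² - 1 = -1 + J²)
234*(Y(24, r(0)) - 244) + 3746248 = 234*((-1 + 0²) - 244) + 3746248 = 234*((-1 + 0) - 244) + 3746248 = 234*(-1 - 244) + 3746248 = 234*(-245) + 3746248 = -57330 + 3746248 = 3688918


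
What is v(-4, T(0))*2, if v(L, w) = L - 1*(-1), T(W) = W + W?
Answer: -6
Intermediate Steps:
T(W) = 2*W
v(L, w) = 1 + L (v(L, w) = L + 1 = 1 + L)
v(-4, T(0))*2 = (1 - 4)*2 = -3*2 = -6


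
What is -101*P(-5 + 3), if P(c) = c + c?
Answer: 404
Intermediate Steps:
P(c) = 2*c
-101*P(-5 + 3) = -202*(-5 + 3) = -202*(-2) = -101*(-4) = 404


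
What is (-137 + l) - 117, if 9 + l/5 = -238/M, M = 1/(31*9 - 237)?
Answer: -50279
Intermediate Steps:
M = 1/42 (M = 1/(279 - 237) = 1/42 ≈ 0.023810)
l = -50025 (l = -45 + 5*(-238/1/42) = -45 + 5*(-238*42) = -45 + 5*(-9996) = -45 - 49980 = -50025)
(-137 + l) - 117 = (-137 - 50025) - 117 = -50162 - 117 = -50279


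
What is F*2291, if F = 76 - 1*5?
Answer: 162661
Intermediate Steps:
F = 71 (F = 76 - 5 = 71)
F*2291 = 71*2291 = 162661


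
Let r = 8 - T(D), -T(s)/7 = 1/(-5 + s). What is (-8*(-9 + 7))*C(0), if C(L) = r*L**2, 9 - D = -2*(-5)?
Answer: 0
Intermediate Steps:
D = -1 (D = 9 - (-2)*(-5) = 9 - 1*10 = 9 - 10 = -1)
T(s) = -7/(-5 + s)
r = 41/6 (r = 8 - (-7)/(-5 - 1) = 8 - (-7)/(-6) = 8 - (-7)*(-1)/6 = 8 - 1*7/6 = 8 - 7/6 = 41/6 ≈ 6.8333)
C(L) = 41*L**2/6
(-8*(-9 + 7))*C(0) = (-8*(-9 + 7))*((41/6)*0**2) = (-8*(-2))*((41/6)*0) = 16*0 = 0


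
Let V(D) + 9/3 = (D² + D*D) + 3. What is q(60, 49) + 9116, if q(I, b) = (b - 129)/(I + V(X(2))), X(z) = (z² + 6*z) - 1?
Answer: 464908/51 ≈ 9115.8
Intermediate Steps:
X(z) = -1 + z² + 6*z
V(D) = 2*D² (V(D) = -3 + ((D² + D*D) + 3) = -3 + ((D² + D²) + 3) = -3 + (2*D² + 3) = -3 + (3 + 2*D²) = 2*D²)
q(I, b) = (-129 + b)/(450 + I) (q(I, b) = (b - 129)/(I + 2*(-1 + 2² + 6*2)²) = (-129 + b)/(I + 2*(-1 + 4 + 12)²) = (-129 + b)/(I + 2*15²) = (-129 + b)/(I + 2*225) = (-129 + b)/(I + 450) = (-129 + b)/(450 + I))
q(60, 49) + 9116 = (-129 + 49)/(450 + 60) + 9116 = -80/510 + 9116 = (1/510)*(-80) + 9116 = -8/51 + 9116 = 464908/51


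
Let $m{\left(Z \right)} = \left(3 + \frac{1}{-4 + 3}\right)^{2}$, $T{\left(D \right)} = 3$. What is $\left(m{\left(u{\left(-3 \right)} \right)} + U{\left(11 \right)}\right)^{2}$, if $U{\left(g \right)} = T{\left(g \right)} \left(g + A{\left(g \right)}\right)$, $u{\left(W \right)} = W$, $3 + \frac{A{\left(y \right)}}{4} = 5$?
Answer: $3721$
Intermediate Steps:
$A{\left(y \right)} = 8$ ($A{\left(y \right)} = -12 + 4 \cdot 5 = -12 + 20 = 8$)
$U{\left(g \right)} = 24 + 3 g$ ($U{\left(g \right)} = 3 \left(g + 8\right) = 3 \left(8 + g\right) = 24 + 3 g$)
$m{\left(Z \right)} = 4$ ($m{\left(Z \right)} = \left(3 + \frac{1}{-1}\right)^{2} = \left(3 - 1\right)^{2} = 2^{2} = 4$)
$\left(m{\left(u{\left(-3 \right)} \right)} + U{\left(11 \right)}\right)^{2} = \left(4 + \left(24 + 3 \cdot 11\right)\right)^{2} = \left(4 + \left(24 + 33\right)\right)^{2} = \left(4 + 57\right)^{2} = 61^{2} = 3721$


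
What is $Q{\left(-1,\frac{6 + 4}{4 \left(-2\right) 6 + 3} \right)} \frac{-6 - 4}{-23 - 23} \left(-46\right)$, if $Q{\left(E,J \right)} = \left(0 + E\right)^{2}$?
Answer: $-10$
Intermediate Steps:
$Q{\left(E,J \right)} = E^{2}$
$Q{\left(-1,\frac{6 + 4}{4 \left(-2\right) 6 + 3} \right)} \frac{-6 - 4}{-23 - 23} \left(-46\right) = \left(-1\right)^{2} \frac{-6 - 4}{-23 - 23} \left(-46\right) = 1 \left(- \frac{10}{-46}\right) \left(-46\right) = 1 \left(\left(-10\right) \left(- \frac{1}{46}\right)\right) \left(-46\right) = 1 \cdot \frac{5}{23} \left(-46\right) = \frac{5}{23} \left(-46\right) = -10$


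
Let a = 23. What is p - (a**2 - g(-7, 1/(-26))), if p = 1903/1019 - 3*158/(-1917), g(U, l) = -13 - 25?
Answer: -367819928/651141 ≈ -564.88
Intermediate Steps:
g(U, l) = -38
p = 1377019/651141 (p = 1903*(1/1019) - 474*(-1/1917) = 1903/1019 + 158/639 = 1377019/651141 ≈ 2.1148)
p - (a**2 - g(-7, 1/(-26))) = 1377019/651141 - (23**2 - 1*(-38)) = 1377019/651141 - (529 + 38) = 1377019/651141 - 1*567 = 1377019/651141 - 567 = -367819928/651141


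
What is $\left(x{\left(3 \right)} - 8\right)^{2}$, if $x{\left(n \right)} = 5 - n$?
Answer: $36$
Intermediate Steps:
$\left(x{\left(3 \right)} - 8\right)^{2} = \left(\left(5 - 3\right) - 8\right)^{2} = \left(2 - 8\right)^{2} = \left(-6\right)^{2} = 36$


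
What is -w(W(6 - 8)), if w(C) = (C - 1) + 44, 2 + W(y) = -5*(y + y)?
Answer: -61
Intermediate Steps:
W(y) = -2 - 10*y (W(y) = -2 - 5*(y + y) = -2 - 10*y)
w(C) = 43 + C (w(C) = (-1 + C) + 44 = 43 + C)
-w(W(6 - 8)) = -(43 + (-2 - 10*(6 - 8))) = -(43 + (-2 - 10*(-2))) = -(43 + (-2 + 20)) = -(43 + 18) = -1*61 = -61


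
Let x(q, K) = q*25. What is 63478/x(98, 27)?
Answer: 31739/1225 ≈ 25.909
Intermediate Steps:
x(q, K) = 25*q
63478/x(98, 27) = 63478/((25*98)) = 63478/2450 = 63478*(1/2450) = 31739/1225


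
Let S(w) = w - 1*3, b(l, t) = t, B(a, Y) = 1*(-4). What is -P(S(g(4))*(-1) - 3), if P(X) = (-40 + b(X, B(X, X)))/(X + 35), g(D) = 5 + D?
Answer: 22/13 ≈ 1.6923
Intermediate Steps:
B(a, Y) = -4
S(w) = -3 + w (S(w) = w - 3 = -3 + w)
P(X) = -44/(35 + X) (P(X) = (-40 - 4)/(X + 35) = -44/(35 + X))
-P(S(g(4))*(-1) - 3) = -(-44)/(35 + ((-3 + (5 + 4))*(-1) - 3)) = -(-44)/(35 + ((-3 + 9)*(-1) - 3)) = -(-44)/(35 + (6*(-1) - 3)) = -(-44)/(35 + (-6 - 3)) = -(-44)/(35 - 9) = -(-44)/26 = -1*(-22/13) = 22/13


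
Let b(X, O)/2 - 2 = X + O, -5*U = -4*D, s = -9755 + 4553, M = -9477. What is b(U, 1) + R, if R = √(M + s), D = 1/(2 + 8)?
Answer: 154/25 + 3*I*√1631 ≈ 6.16 + 121.16*I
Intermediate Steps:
s = -5202
D = ⅒ (D = 1/10 = ⅒ ≈ 0.10000)
U = 2/25 (U = -(-4)/(5*10) = -⅕*(-⅖) = 2/25 ≈ 0.080000)
R = 3*I*√1631 (R = √(-9477 - 5202) = √(-14679) = 3*I*√1631 ≈ 121.16*I)
b(X, O) = 4 + 2*O + 2*X (b(X, O) = 4 + 2*(X + O) = 4 + 2*(O + X) = 4 + (2*O + 2*X) = 4 + 2*O + 2*X)
b(U, 1) + R = (4 + 2*1 + 2*(2/25)) + 3*I*√1631 = (4 + 2 + 4/25) + 3*I*√1631 = 154/25 + 3*I*√1631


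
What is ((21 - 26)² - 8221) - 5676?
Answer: -13872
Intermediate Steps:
((21 - 26)² - 8221) - 5676 = ((-5)² - 8221) - 5676 = (25 - 8221) - 5676 = -8196 - 5676 = -13872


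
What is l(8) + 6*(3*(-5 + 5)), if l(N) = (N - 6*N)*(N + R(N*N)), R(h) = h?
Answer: -2880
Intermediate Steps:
l(N) = -5*N*(N + N²) (l(N) = (N - 6*N)*(N + N*N) = (-5*N)*(N + N²) = -5*N*(N + N²))
l(8) + 6*(3*(-5 + 5)) = -5*8²*(1 + 8) + 6*(3*(-5 + 5)) = -5*64*9 + 6*(3*0) = -2880 + 6*0 = -2880 + 0 = -2880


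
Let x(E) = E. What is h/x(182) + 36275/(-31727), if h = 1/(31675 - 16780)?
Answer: -98337503023/86008407030 ≈ -1.1433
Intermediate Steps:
h = 1/14895 ≈ 6.7137e-5
h/x(182) + 36275/(-31727) = (1/14895)/182 + 36275/(-31727) = (1/14895)*(1/182) + 36275*(-1/31727) = 1/2710890 - 36275/31727 = -98337503023/86008407030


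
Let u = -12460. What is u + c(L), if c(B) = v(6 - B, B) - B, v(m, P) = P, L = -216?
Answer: -12460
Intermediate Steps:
c(B) = 0 (c(B) = B - B = 0)
u + c(L) = -12460 + 0 = -12460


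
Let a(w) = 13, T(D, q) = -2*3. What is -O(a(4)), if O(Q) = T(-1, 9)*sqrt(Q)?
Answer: 6*sqrt(13) ≈ 21.633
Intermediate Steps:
T(D, q) = -6
O(Q) = -6*sqrt(Q)
-O(a(4)) = -(-6)*sqrt(13) = 6*sqrt(13)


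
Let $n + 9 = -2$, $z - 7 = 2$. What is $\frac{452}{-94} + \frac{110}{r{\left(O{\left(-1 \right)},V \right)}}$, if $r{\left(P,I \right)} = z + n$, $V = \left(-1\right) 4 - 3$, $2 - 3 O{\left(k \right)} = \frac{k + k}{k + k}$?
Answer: $- \frac{2811}{47} \approx -59.809$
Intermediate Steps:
$z = 9$ ($z = 7 + 2 = 9$)
$n = -11$ ($n = -9 - 2 = -11$)
$O{\left(k \right)} = \frac{1}{3}$ ($O{\left(k \right)} = \frac{2}{3} - \frac{\left(k + k\right) \frac{1}{k + k}}{3} = \frac{2}{3} - \frac{2 k \frac{1}{2 k}}{3} = \frac{2}{3} - \frac{1}{3} = \frac{1}{3}$)
$V = -7$ ($V = -4 - 3 = -7$)
$r{\left(P,I \right)} = -2$ ($r{\left(P,I \right)} = 9 - 11 = -2$)
$\frac{452}{-94} + \frac{110}{r{\left(O{\left(-1 \right)},V \right)}} = \frac{452}{-94} + \frac{110}{-2} = 452 \left(- \frac{1}{94}\right) + 110 \left(- \frac{1}{2}\right) = - \frac{226}{47} - 55 = - \frac{2811}{47}$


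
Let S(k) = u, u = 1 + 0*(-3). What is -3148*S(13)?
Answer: -3148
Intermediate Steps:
u = 1 (u = 1 + 0 = 1)
S(k) = 1
-3148*S(13) = -3148*1 = -3148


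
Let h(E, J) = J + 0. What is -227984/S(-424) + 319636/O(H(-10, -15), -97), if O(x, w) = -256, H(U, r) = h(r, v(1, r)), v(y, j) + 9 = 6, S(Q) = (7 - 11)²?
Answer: -991845/64 ≈ -15498.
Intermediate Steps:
S(Q) = 16 (S(Q) = (-4)² = 16)
v(y, j) = -3 (v(y, j) = -9 + 6 = -3)
h(E, J) = J
H(U, r) = -3
-227984/S(-424) + 319636/O(H(-10, -15), -97) = -227984/16 + 319636/(-256) = -227984*1/16 + 319636*(-1/256) = -14249 - 79909/64 = -991845/64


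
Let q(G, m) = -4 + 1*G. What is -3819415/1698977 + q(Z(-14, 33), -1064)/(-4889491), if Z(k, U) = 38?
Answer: -18675053032983/8307132750707 ≈ -2.2481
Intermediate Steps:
q(G, m) = -4 + G
-3819415/1698977 + q(Z(-14, 33), -1064)/(-4889491) = -3819415/1698977 + (-4 + 38)/(-4889491) = -3819415*1/1698977 + 34*(-1/4889491) = -3819415/1698977 - 34/4889491 = -18675053032983/8307132750707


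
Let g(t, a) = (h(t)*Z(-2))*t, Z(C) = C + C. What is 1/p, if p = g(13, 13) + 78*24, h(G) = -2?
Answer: 1/1976 ≈ 0.00050607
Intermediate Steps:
Z(C) = 2*C
g(t, a) = 8*t (g(t, a) = (-4*(-2))*t = (-2*(-4))*t = 8*t)
p = 1976 (p = 8*13 + 78*24 = 104 + 1872 = 1976)
1/p = 1/1976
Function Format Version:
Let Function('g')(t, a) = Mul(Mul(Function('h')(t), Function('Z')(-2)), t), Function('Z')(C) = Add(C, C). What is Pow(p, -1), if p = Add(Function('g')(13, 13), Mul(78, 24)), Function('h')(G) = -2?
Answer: Rational(1, 1976) ≈ 0.00050607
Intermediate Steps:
Function('Z')(C) = Mul(2, C)
Function('g')(t, a) = Mul(8, t) (Function('g')(t, a) = Mul(Mul(-2, Mul(2, -2)), t) = Mul(Mul(-2, -4), t) = Mul(8, t))
p = 1976 (p = Add(Mul(8, 13), Mul(78, 24)) = Add(104, 1872) = 1976)
Pow(p, -1) = Pow(1976, -1) = Rational(1, 1976)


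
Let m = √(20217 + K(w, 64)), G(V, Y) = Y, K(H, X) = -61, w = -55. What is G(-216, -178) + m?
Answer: -178 + 2*√5039 ≈ -36.028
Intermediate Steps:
m = 2*√5039 (m = √(20217 - 61) = √20156 = 2*√5039 ≈ 141.97)
G(-216, -178) + m = -178 + 2*√5039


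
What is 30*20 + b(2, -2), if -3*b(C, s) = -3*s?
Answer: 598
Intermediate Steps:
b(C, s) = s (b(C, s) = -(-1)*s = s)
30*20 + b(2, -2) = 30*20 - 2 = 600 - 2 = 598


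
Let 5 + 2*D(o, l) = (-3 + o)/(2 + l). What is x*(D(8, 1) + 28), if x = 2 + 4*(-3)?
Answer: -790/3 ≈ -263.33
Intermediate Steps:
D(o, l) = -5/2 + (-3 + o)/(2*(2 + l)) (D(o, l) = -5/2 + ((-3 + o)/(2 + l))/2 = -5/2 + (-3 + o)/(2*(2 + l)))
x = -10 (x = 2 - 12 = -10)
x*(D(8, 1) + 28) = -10*((-13 + 8 - 5*1)/(2*(2 + 1)) + 28) = -10*((½)*(-13 + 8 - 5)/3 + 28) = -10*((½)*(⅓)*(-10) + 28) = -10*(-5/3 + 28) = -10*79/3 = -790/3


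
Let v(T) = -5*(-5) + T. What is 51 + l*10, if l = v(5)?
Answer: 351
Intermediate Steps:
v(T) = 25 + T
l = 30 (l = 25 + 5 = 30)
51 + l*10 = 51 + 30*10 = 51 + 300 = 351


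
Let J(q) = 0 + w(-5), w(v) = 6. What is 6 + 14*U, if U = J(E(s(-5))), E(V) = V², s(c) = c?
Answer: 90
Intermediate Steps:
J(q) = 6 (J(q) = 0 + 6 = 6)
U = 6
6 + 14*U = 6 + 14*6 = 6 + 84 = 90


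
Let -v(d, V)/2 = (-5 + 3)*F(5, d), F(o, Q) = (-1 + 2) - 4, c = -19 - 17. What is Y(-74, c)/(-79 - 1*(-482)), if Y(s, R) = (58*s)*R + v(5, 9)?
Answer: 154500/403 ≈ 383.37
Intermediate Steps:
c = -36
F(o, Q) = -3 (F(o, Q) = 1 - 4 = -3)
v(d, V) = -12 (v(d, V) = -2*(-5 + 3)*(-3) = -(-4)*(-3) = -2*6 = -12)
Y(s, R) = -12 + 58*R*s (Y(s, R) = (58*s)*R - 12 = 58*R*s - 12 = -12 + 58*R*s)
Y(-74, c)/(-79 - 1*(-482)) = (-12 + 58*(-36)*(-74))/(-79 - 1*(-482)) = (-12 + 154512)/(-79 + 482) = 154500/403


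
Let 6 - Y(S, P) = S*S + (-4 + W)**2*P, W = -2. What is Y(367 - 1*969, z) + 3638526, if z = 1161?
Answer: 3234332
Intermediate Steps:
Y(S, P) = 6 - S**2 - 36*P (Y(S, P) = 6 - (S*S + (-4 - 2)**2*P) = 6 - (S**2 + (-6)**2*P) = 6 - (S**2 + 36*P) = 6 + (-S**2 - 36*P) = 6 - S**2 - 36*P)
Y(367 - 1*969, z) + 3638526 = (6 - (367 - 1*969)**2 - 36*1161) + 3638526 = (6 - (367 - 969)**2 - 41796) + 3638526 = (6 - 1*(-602)**2 - 41796) + 3638526 = (6 - 1*362404 - 41796) + 3638526 = (6 - 362404 - 41796) + 3638526 = -404194 + 3638526 = 3234332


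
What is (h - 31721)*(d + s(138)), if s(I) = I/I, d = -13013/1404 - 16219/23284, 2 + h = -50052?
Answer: 230444648575/314334 ≈ 7.3312e+5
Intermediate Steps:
h = -50054 (h = -2 - 50052 = -50054)
d = -3132367/314334 (d = -13013*1/1404 - 16219*1/23284 = -1001/108 - 16219/23284 = -3132367/314334 ≈ -9.9651)
s(I) = 1
(h - 31721)*(d + s(138)) = (-50054 - 31721)*(-3132367/314334 + 1) = -81775*(-2818033/314334) = 230444648575/314334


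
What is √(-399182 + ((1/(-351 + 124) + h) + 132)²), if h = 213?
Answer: I*√14436366682/227 ≈ 529.3*I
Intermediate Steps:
√(-399182 + ((1/(-351 + 124) + h) + 132)²) = √(-399182 + ((1/(-351 + 124) + 213) + 132)²) = √(-399182 + ((1/(-227) + 213) + 132)²) = √(-399182 + ((-1/227 + 213) + 132)²) = √(-399182 + (48350/227 + 132)²) = √(-399182 + (78314/227)²) = √(-399182 + 6133082596/51529) = √(-14436366682/51529) = I*√14436366682/227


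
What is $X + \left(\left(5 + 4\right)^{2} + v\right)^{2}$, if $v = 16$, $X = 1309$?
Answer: $10718$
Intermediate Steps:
$X + \left(\left(5 + 4\right)^{2} + v\right)^{2} = 1309 + \left(\left(5 + 4\right)^{2} + 16\right)^{2} = 1309 + \left(9^{2} + 16\right)^{2} = 1309 + \left(81 + 16\right)^{2} = 1309 + 97^{2} = 1309 + 9409 = 10718$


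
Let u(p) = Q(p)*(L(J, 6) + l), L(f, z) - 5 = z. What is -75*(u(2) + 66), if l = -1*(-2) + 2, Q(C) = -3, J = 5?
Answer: -1575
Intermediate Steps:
L(f, z) = 5 + z
l = 4 (l = 2 + 2 = 4)
u(p) = -45 (u(p) = -3*((5 + 6) + 4) = -3*(11 + 4) = -3*15 = -45)
-75*(u(2) + 66) = -75*(-45 + 66) = -75*21 = -1575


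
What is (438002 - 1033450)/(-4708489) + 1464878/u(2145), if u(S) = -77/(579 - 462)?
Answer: -806991302223518/362553653 ≈ -2.2259e+6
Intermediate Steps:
u(S) = -77/117
(438002 - 1033450)/(-4708489) + 1464878/u(2145) = (438002 - 1033450)/(-4708489) + 1464878/(-77/117) = -595448*(-1/4708489) + 1464878*(-117/77) = 595448/4708489 - 171390726/77 = -806991302223518/362553653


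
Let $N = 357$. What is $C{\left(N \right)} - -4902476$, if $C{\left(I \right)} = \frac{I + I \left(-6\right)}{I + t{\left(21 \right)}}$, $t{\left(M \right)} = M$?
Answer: $\frac{88244483}{18} \approx 4.9025 \cdot 10^{6}$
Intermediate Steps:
$C{\left(I \right)} = - \frac{5 I}{21 + I}$ ($C{\left(I \right)} = \frac{I + I \left(-6\right)}{I + 21} = \frac{I - 6 I}{21 + I} = \frac{\left(-5\right) I}{21 + I} = - \frac{5 I}{21 + I}$)
$C{\left(N \right)} - -4902476 = \left(-5\right) 357 \frac{1}{21 + 357} - -4902476 = \left(-5\right) 357 \cdot \frac{1}{378} + 4902476 = - \frac{85}{18} + 4902476 = \frac{88244483}{18}$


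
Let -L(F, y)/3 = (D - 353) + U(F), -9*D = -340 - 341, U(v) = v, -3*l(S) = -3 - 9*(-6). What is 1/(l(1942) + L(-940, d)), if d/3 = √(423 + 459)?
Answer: 1/3635 ≈ 0.00027510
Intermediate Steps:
l(S) = -17 (l(S) = -(-3 - 9*(-6))/3 = -(-3 + 54)/3 = -⅓*51 = -17)
d = 63*√2 (d = 3*√(423 + 459) = 3*√882 = 3*(21*√2) = 63*√2 ≈ 89.095)
D = 227/3 (D = -(-340 - 341)/9 = -⅑*(-681) = 227/3 ≈ 75.667)
L(F, y) = 832 - 3*F (L(F, y) = -3*((227/3 - 353) + F) = -3*(-832/3 + F) = 832 - 3*F)
1/(l(1942) + L(-940, d)) = 1/(-17 + (832 - 3*(-940))) = 1/(-17 + (832 + 2820)) = 1/(-17 + 3652) = 1/3635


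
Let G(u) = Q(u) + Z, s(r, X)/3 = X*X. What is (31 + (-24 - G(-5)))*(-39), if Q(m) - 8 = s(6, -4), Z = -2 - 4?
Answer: 1677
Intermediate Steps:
s(r, X) = 3*X**2 (s(r, X) = 3*(X*X) = 3*X**2)
Z = -6
Q(m) = 56 (Q(m) = 8 + 3*(-4)**2 = 8 + 3*16 = 8 + 48 = 56)
G(u) = 50 (G(u) = 56 - 6 = 50)
(31 + (-24 - G(-5)))*(-39) = (31 + (-24 - 1*50))*(-39) = (31 + (-24 - 50))*(-39) = (31 - 74)*(-39) = -43*(-39) = 1677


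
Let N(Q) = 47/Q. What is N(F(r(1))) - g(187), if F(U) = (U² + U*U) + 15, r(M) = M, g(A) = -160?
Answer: 2767/17 ≈ 162.76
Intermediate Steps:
F(U) = 15 + 2*U² (F(U) = (U² + U²) + 15 = 2*U² + 15 = 15 + 2*U²)
N(F(r(1))) - g(187) = 47/(15 + 2*1²) - 1*(-160) = 47/(15 + 2*1) + 160 = 47/(15 + 2) + 160 = 47/17 + 160 = 2767/17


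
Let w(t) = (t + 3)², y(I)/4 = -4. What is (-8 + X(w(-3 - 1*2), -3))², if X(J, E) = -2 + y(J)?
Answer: 676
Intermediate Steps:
y(I) = -16 (y(I) = 4*(-4) = -16)
w(t) = (3 + t)²
X(J, E) = -18 (X(J, E) = -2 - 16 = -18)
(-8 + X(w(-3 - 1*2), -3))² = (-8 - 18)² = (-26)² = 676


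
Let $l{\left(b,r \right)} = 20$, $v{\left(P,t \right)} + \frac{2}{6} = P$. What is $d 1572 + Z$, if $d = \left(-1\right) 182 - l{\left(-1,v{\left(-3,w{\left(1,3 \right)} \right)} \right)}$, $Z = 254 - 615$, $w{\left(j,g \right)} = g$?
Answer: $-317905$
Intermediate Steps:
$Z = -361$ ($Z = 254 - 615 = -361$)
$v{\left(P,t \right)} = - \frac{1}{3} + P$
$d = -202$ ($d = \left(-1\right) 182 - 20 = -182 - 20 = -202$)
$d 1572 + Z = \left(-202\right) 1572 - 361 = -317544 - 361 = -317905$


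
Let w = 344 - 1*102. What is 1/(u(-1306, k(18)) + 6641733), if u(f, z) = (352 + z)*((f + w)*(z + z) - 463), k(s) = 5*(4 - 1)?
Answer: -1/5242828 ≈ -1.9074e-7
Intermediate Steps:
w = 242 (w = 344 - 102 = 242)
k(s) = 15 (k(s) = 5*3 = 15)
u(f, z) = (-463 + 2*z*(242 + f))*(352 + z) (u(f, z) = (352 + z)*((f + 242)*(z + z) - 463) = (352 + z)*((242 + f)*(2*z) - 463) = (352 + z)*(2*z*(242 + f) - 463) = (352 + z)*(-463 + 2*z*(242 + f)) = (-463 + 2*z*(242 + f))*(352 + z))
1/(u(-1306, k(18)) + 6641733) = 1/((-162976 + 484*15**2 + 169905*15 + 2*(-1306)*15**2 + 704*(-1306)*15) + 6641733) = 1/((-162976 + 484*225 + 2548575 + 2*(-1306)*225 - 13791360) + 6641733) = 1/((-162976 + 108900 + 2548575 - 587700 - 13791360) + 6641733) = 1/(-11884561 + 6641733) = 1/(-5242828) = -1/5242828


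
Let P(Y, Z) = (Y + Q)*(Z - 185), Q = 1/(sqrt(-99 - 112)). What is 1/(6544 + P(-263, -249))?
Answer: 12732373/1536619262056 - 217*I*sqrt(211)/1536619262056 ≈ 8.286e-6 - 2.0513e-9*I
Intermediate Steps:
Q = -I*sqrt(211)/211 (Q = 1/(sqrt(-211)) = 1/(I*sqrt(211)) = -I*sqrt(211)/211 ≈ -0.068843*I)
P(Y, Z) = (-185 + Z)*(Y - I*sqrt(211)/211) (P(Y, Z) = (Y - I*sqrt(211)/211)*(Z - 185) = (Y - I*sqrt(211)/211)*(-185 + Z) = (-185 + Z)*(Y - I*sqrt(211)/211))
1/(6544 + P(-263, -249)) = 1/(6544 + (-185*(-263) - 263*(-249) + 185*I*sqrt(211)/211 - 1/211*I*(-249)*sqrt(211))) = 1/(6544 + (48655 + 65487 + 185*I*sqrt(211)/211 + 249*I*sqrt(211)/211)) = 1/(6544 + (114142 + 434*I*sqrt(211)/211)) = 1/(120686 + 434*I*sqrt(211)/211)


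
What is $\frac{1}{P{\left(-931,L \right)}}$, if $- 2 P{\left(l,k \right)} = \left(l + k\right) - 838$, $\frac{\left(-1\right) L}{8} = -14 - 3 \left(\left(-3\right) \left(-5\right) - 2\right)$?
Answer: $\frac{2}{1345} \approx 0.001487$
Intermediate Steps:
$L = 424$ ($L = - 8 \left(-14 - 3 \left(\left(-3\right) \left(-5\right) - 2\right)\right) = - 8 \left(-14 - 3 \left(15 - 2\right)\right) = - 8 \left(-14 - 39\right) = \left(-8\right) \left(-53\right) = 424$)
$P{\left(l,k \right)} = 419 - \frac{k}{2} - \frac{l}{2}$ ($P{\left(l,k \right)} = - \frac{\left(l + k\right) - 838}{2} = - \frac{\left(k + l\right) - 838}{2} = - \frac{-838 + k + l}{2} = 419 - \frac{k}{2} - \frac{l}{2}$)
$\frac{1}{P{\left(-931,L \right)}} = \frac{1}{419 - 212 - - \frac{931}{2}} = \frac{1}{419 - 212 + \frac{931}{2}} = \frac{1}{\frac{1345}{2}} = \frac{2}{1345}$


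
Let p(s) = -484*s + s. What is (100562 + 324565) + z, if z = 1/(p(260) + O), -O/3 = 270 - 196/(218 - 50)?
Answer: 107460627169/252773 ≈ 4.2513e+5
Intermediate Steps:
p(s) = -483*s
O = -1613/2 (O = -3*(270 - 196/(218 - 50)) = -3*(270 - 196/168) = -3*(270 + (1/168)*(-196)) = -3*(270 - 7/6) = -3*1613/6 = -1613/2 ≈ -806.50)
z = -2/252773 (z = 1/(-483*260 - 1613/2) = 1/(-125580 - 1613/2) = 1/(-252773/2) = -2/252773 ≈ -7.9122e-6)
(100562 + 324565) + z = (100562 + 324565) - 2/252773 = 425127 - 2/252773 = 107460627169/252773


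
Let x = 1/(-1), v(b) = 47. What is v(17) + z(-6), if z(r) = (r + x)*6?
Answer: 5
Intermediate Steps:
x = -1
z(r) = -6 + 6*r (z(r) = (r - 1)*6 = (-1 + r)*6 = -6 + 6*r)
v(17) + z(-6) = 47 + (-6 + 6*(-6)) = 47 + (-6 - 36) = 47 - 42 = 5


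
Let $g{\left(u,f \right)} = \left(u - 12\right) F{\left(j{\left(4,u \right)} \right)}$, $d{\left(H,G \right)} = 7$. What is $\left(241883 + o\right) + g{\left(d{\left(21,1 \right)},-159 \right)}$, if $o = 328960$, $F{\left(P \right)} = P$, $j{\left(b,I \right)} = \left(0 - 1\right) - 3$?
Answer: $570863$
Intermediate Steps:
$j{\left(b,I \right)} = -4$ ($j{\left(b,I \right)} = -1 - 3 = -4$)
$g{\left(u,f \right)} = 48 - 4 u$ ($g{\left(u,f \right)} = \left(u - 12\right) \left(-4\right) = \left(-12 + u\right) \left(-4\right) = 48 - 4 u$)
$\left(241883 + o\right) + g{\left(d{\left(21,1 \right)},-159 \right)} = \left(241883 + 328960\right) + \left(48 - 28\right) = 570843 + \left(48 - 28\right) = 570843 + 20 = 570863$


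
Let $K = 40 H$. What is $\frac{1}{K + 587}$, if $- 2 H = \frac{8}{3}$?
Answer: $\frac{3}{1601} \approx 0.0018738$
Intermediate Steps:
$H = - \frac{4}{3}$ ($H = - \frac{8 \cdot \frac{1}{3}}{2} = \left(- \frac{1}{2}\right) \frac{8}{3} = - \frac{4}{3} \approx -1.3333$)
$K = - \frac{160}{3}$ ($K = 40 \left(- \frac{4}{3}\right) = - \frac{160}{3} \approx -53.333$)
$\frac{1}{K + 587} = \frac{1}{- \frac{160}{3} + 587} = \frac{1}{\frac{1601}{3}} = \frac{3}{1601}$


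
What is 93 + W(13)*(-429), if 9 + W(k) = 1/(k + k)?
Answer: 7875/2 ≈ 3937.5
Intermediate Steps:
W(k) = -9 + 1/(2*k) (W(k) = -9 + 1/(k + k) = -9 + 1/(2*k))
93 + W(13)*(-429) = 93 + (-9 + (½)/13)*(-429) = 93 + (-9 + (½)*(1/13))*(-429) = 93 + (-9 + 1/26)*(-429) = 93 - 233/26*(-429) = 93 + 7689/2 = 7875/2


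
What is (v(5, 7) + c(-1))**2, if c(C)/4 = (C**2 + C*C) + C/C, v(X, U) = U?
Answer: 361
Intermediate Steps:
c(C) = 4 + 8*C**2 (c(C) = 4*((C**2 + C*C) + C/C) = 4*((C**2 + C**2) + 1) = 4*(2*C**2 + 1) = 4*(1 + 2*C**2) = 4 + 8*C**2)
(v(5, 7) + c(-1))**2 = (7 + (4 + 8*(-1)**2))**2 = (7 + (4 + 8*1))**2 = (7 + (4 + 8))**2 = (7 + 12)**2 = 19**2 = 361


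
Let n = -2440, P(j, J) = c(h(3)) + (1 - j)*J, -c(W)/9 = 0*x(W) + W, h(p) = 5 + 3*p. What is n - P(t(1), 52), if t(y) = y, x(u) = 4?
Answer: -2314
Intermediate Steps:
c(W) = -9*W (c(W) = -9*(0*4 + W) = -9*(0 + W) = -9*W)
P(j, J) = -126 + J*(1 - j) (P(j, J) = -9*(5 + 3*3) + (1 - j)*J = -9*(5 + 9) + J*(1 - j) = -9*14 + J*(1 - j) = -126 + J*(1 - j))
n - P(t(1), 52) = -2440 - (-126 + 52 - 1*52*1) = -2440 - (-126 + 52 - 52) = -2440 - 1*(-126) = -2440 + 126 = -2314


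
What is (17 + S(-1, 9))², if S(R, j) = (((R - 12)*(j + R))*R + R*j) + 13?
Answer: 15625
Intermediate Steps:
S(R, j) = 13 + R*j + R*(-12 + R)*(R + j) (S(R, j) = (((-12 + R)*(R + j))*R + R*j) + 13 = (R*(-12 + R)*(R + j) + R*j) + 13 = (R*j + R*(-12 + R)*(R + j)) + 13 = 13 + R*j + R*(-12 + R)*(R + j))
(17 + S(-1, 9))² = (17 + (13 + (-1)³ - 12*(-1)² + 9*(-1)² - 11*(-1)*9))² = (17 + (13 - 1 - 12*1 + 9*1 + 99))² = (17 + (13 - 1 - 12 + 9 + 99))² = (17 + 108)² = 125² = 15625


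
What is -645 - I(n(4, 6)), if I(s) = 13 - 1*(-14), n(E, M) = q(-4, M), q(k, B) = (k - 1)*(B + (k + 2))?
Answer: -672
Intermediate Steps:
q(k, B) = (-1 + k)*(2 + B + k) (q(k, B) = (-1 + k)*(B + (2 + k)) = (-1 + k)*(2 + B + k))
n(E, M) = 10 - 5*M (n(E, M) = -2 - 4 + (-4)**2 - M + M*(-4) = -2 - 4 + 16 - M - 4*M = 10 - 5*M)
I(s) = 27 (I(s) = 13 + 14 = 27)
-645 - I(n(4, 6)) = -645 - 1*27 = -645 - 27 = -672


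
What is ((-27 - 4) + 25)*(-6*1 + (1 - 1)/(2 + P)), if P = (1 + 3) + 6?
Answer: 36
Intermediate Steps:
P = 10 (P = 4 + 6 = 10)
((-27 - 4) + 25)*(-6*1 + (1 - 1)/(2 + P)) = ((-27 - 4) + 25)*(-6*1 + (1 - 1)/(2 + 10)) = (-31 + 25)*(-6 + 0/12) = -6*(-6 + 0*(1/12)) = -6*(-6 + 0) = -6*(-6) = 36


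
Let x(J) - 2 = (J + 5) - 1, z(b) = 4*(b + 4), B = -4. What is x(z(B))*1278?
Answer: 7668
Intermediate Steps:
z(b) = 16 + 4*b (z(b) = 4*(4 + b) = 16 + 4*b)
x(J) = 6 + J (x(J) = 2 + ((J + 5) - 1) = 2 + ((5 + J) - 1) = 2 + (4 + J) = 6 + J)
x(z(B))*1278 = (6 + (16 + 4*(-4)))*1278 = (6 + (16 - 16))*1278 = (6 + 0)*1278 = 6*1278 = 7668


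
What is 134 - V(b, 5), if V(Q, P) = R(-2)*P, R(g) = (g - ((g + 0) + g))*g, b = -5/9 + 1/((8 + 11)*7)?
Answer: 154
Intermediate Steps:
b = -656/1197 (b = -5*⅑ + (⅐)/19 = -5/9 + (1/19)*(⅐) = -5/9 + 1/133 = -656/1197 ≈ -0.54804)
R(g) = -g² (R(g) = (g - (g + g))*g = (g - 2*g)*g = (-g)*g = -g²)
V(Q, P) = -4*P (V(Q, P) = (-1*(-2)²)*P = (-1*4)*P = -4*P)
134 - V(b, 5) = 134 - (-4)*5 = 134 - 1*(-20) = 134 + 20 = 154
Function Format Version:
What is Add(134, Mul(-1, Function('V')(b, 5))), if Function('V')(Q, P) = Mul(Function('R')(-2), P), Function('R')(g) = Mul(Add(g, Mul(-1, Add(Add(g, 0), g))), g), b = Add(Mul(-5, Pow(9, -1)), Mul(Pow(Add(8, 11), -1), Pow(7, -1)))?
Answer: 154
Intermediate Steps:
b = Rational(-656, 1197) (b = Add(Mul(-5, Rational(1, 9)), Mul(Pow(19, -1), Rational(1, 7))) = Add(Rational(-5, 9), Mul(Rational(1, 19), Rational(1, 7))) = Add(Rational(-5, 9), Rational(1, 133)) = Rational(-656, 1197) ≈ -0.54804)
Function('R')(g) = Mul(-1, Pow(g, 2)) (Function('R')(g) = Mul(Add(g, Mul(-1, Add(g, g))), g) = Mul(Add(g, Mul(-1, Mul(2, g))), g) = Mul(Add(g, Mul(-2, g)), g) = Mul(Mul(-1, g), g) = Mul(-1, Pow(g, 2)))
Function('V')(Q, P) = Mul(-4, P) (Function('V')(Q, P) = Mul(Mul(-1, Pow(-2, 2)), P) = Mul(Mul(-1, 4), P) = Mul(-4, P))
Add(134, Mul(-1, Function('V')(b, 5))) = Add(134, Mul(-1, Mul(-4, 5))) = Add(134, Mul(-1, -20)) = Add(134, 20) = 154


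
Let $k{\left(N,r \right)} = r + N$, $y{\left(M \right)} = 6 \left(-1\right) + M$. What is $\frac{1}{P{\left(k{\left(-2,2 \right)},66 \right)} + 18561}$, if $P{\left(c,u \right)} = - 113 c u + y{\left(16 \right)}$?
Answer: $\frac{1}{18571} \approx 5.3847 \cdot 10^{-5}$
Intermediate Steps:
$y{\left(M \right)} = -6 + M$
$k{\left(N,r \right)} = N + r$
$P{\left(c,u \right)} = 10 - 113 c u$ ($P{\left(c,u \right)} = - 113 c u + \left(-6 + 16\right) = - 113 c u + 10 = 10 - 113 c u$)
$\frac{1}{P{\left(k{\left(-2,2 \right)},66 \right)} + 18561} = \frac{1}{\left(10 - 113 \left(-2 + 2\right) 66\right) + 18561} = \frac{1}{\left(10 - 0 \cdot 66\right) + 18561} = \frac{1}{\left(10 + 0\right) + 18561} = \frac{1}{10 + 18561} = \frac{1}{18571}$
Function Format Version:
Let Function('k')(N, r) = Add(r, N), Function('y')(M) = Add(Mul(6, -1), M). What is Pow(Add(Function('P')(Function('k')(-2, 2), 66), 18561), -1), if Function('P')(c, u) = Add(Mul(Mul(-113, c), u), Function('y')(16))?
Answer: Rational(1, 18571) ≈ 5.3847e-5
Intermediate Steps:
Function('y')(M) = Add(-6, M)
Function('k')(N, r) = Add(N, r)
Function('P')(c, u) = Add(10, Mul(-113, c, u)) (Function('P')(c, u) = Add(Mul(Mul(-113, c), u), Add(-6, 16)) = Add(Mul(-113, c, u), 10) = Add(10, Mul(-113, c, u)))
Pow(Add(Function('P')(Function('k')(-2, 2), 66), 18561), -1) = Pow(Add(Add(10, Mul(-113, Add(-2, 2), 66)), 18561), -1) = Pow(Add(Add(10, Mul(-113, 0, 66)), 18561), -1) = Pow(Add(Add(10, 0), 18561), -1) = Pow(Add(10, 18561), -1) = Pow(18571, -1) = Rational(1, 18571)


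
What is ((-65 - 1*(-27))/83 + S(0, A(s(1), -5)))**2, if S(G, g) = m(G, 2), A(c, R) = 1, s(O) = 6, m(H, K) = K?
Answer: 16384/6889 ≈ 2.3783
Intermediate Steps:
S(G, g) = 2
((-65 - 1*(-27))/83 + S(0, A(s(1), -5)))**2 = ((-65 - 1*(-27))/83 + 2)**2 = ((-65 + 27)*(1/83) + 2)**2 = (-38*1/83 + 2)**2 = (-38/83 + 2)**2 = (128/83)**2 = 16384/6889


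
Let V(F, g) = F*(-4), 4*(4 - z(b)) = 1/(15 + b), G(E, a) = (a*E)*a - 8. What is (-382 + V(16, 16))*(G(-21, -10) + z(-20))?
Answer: 9383617/10 ≈ 9.3836e+5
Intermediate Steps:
G(E, a) = -8 + E*a² (G(E, a) = (E*a)*a - 8 = E*a² - 8 = -8 + E*a²)
z(b) = 4 - 1/(4*(15 + b))
V(F, g) = -4*F
(-382 + V(16, 16))*(G(-21, -10) + z(-20)) = (-382 - 4*16)*((-8 - 21*(-10)²) + (239 + 16*(-20))/(4*(15 - 20))) = (-382 - 64)*((-8 - 21*100) + (¼)*(239 - 320)/(-5)) = -446*((-8 - 2100) + (¼)*(-⅕)*(-81)) = -446*(-2108 + 81/20) = -446*(-42079/20) = 9383617/10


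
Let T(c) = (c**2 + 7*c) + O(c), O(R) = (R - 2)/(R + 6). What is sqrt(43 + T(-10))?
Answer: 2*sqrt(19) ≈ 8.7178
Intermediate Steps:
O(R) = (-2 + R)/(6 + R)
T(c) = c**2 + 7*c + (-2 + c)/(6 + c) (T(c) = (c**2 + 7*c) + (-2 + c)/(6 + c) = c**2 + 7*c + (-2 + c)/(6 + c))
sqrt(43 + T(-10)) = sqrt(43 + (-2 - 10 - 10*(6 - 10)*(7 - 10))/(6 - 10)) = sqrt(43 + (-2 - 10 - 10*(-4)*(-3))/(-4)) = sqrt(43 - (-2 - 10 - 120)/4) = sqrt(43 - 1/4*(-132)) = sqrt(43 + 33) = sqrt(76) = 2*sqrt(19)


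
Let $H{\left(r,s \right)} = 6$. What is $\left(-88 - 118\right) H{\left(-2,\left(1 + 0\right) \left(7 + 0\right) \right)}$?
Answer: $-1236$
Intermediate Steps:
$\left(-88 - 118\right) H{\left(-2,\left(1 + 0\right) \left(7 + 0\right) \right)} = \left(-88 - 118\right) 6 = \left(-206\right) 6 = -1236$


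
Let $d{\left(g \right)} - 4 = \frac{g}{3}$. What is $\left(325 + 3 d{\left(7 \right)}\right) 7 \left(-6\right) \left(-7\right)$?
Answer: $101136$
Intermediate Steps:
$d{\left(g \right)} = 4 + \frac{g}{3}$
$\left(325 + 3 d{\left(7 \right)}\right) 7 \left(-6\right) \left(-7\right) = \left(325 + 3 \left(4 + \frac{1}{3} \cdot 7\right)\right) 7 \left(-6\right) \left(-7\right) = \left(325 + 3 \left(4 + \frac{7}{3}\right)\right) \left(\left(-42\right) \left(-7\right)\right) = \left(325 + 3 \cdot \frac{19}{3}\right) 294 = \left(325 + 19\right) 294 = 344 \cdot 294 = 101136$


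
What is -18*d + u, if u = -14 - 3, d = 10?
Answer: -197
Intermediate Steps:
u = -17
-18*d + u = -18*10 - 17 = -180 - 17 = -197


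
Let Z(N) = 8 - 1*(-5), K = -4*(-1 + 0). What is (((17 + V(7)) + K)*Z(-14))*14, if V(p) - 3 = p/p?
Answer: 4550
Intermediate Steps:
V(p) = 4 (V(p) = 3 + p/p = 3 + 1 = 4)
K = 4 (K = -4*(-1) = 4)
Z(N) = 13 (Z(N) = 8 + 5 = 13)
(((17 + V(7)) + K)*Z(-14))*14 = (((17 + 4) + 4)*13)*14 = ((21 + 4)*13)*14 = (25*13)*14 = 325*14 = 4550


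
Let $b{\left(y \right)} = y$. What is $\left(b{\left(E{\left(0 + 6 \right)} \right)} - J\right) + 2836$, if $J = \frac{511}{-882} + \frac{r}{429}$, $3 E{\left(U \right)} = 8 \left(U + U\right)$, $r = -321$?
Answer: $\frac{51699545}{18018} \approx 2869.3$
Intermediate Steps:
$E{\left(U \right)} = \frac{16 U}{3}$ ($E{\left(U \right)} = \frac{8 \left(U + U\right)}{3} = \frac{8 \cdot 2 U}{3} = \frac{16 U}{3}$)
$J = - \frac{23921}{18018}$ ($J = \frac{511}{-882} - \frac{321}{429} = 511 \left(- \frac{1}{882}\right) - \frac{107}{143} = - \frac{73}{126} - \frac{107}{143} = - \frac{23921}{18018} \approx -1.3276$)
$\left(b{\left(E{\left(0 + 6 \right)} \right)} - J\right) + 2836 = \left(\frac{16 \left(0 + 6\right)}{3} - - \frac{23921}{18018}\right) + 2836 = \left(\frac{16}{3} \cdot 6 + \frac{23921}{18018}\right) + 2836 = \left(32 + \frac{23921}{18018}\right) + 2836 = \frac{600497}{18018} + 2836 = \frac{51699545}{18018}$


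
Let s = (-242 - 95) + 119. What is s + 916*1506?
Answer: 1379278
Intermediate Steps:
s = -218 (s = -337 + 119 = -218)
s + 916*1506 = -218 + 916*1506 = -218 + 1379496 = 1379278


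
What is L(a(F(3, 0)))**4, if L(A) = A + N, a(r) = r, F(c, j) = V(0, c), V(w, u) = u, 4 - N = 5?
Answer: 16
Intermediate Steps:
N = -1 (N = 4 - 1*5 = 4 - 5 = -1)
F(c, j) = c
L(A) = -1 + A (L(A) = A - 1 = -1 + A)
L(a(F(3, 0)))**4 = (-1 + 3)**4 = 2**4 = 16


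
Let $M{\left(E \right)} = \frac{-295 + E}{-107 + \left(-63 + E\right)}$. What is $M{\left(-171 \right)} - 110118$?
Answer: $- \frac{37549772}{341} \approx -1.1012 \cdot 10^{5}$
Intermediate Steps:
$M{\left(E \right)} = \frac{-295 + E}{-170 + E}$
$M{\left(-171 \right)} - 110118 = \frac{-295 - 171}{-170 - 171} - 110118 = \frac{1}{-341} \left(-466\right) - 110118 = \left(- \frac{1}{341}\right) \left(-466\right) - 110118 = \frac{466}{341} - 110118 = - \frac{37549772}{341}$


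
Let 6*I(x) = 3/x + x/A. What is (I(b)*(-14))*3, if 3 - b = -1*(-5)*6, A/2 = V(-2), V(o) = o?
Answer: -1673/36 ≈ -46.472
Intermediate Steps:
A = -4 (A = 2*(-2) = -4)
b = -27 (b = 3 - (-1*(-5))*6 = 3 - 5*6 = 3 - 1*30 = 3 - 30 = -27)
I(x) = 1/(2*x) - x/24 (I(x) = (3/x + x/(-4))/6 = (3/x + x*(-¼))/6 = (3/x - x/4)/6 = 1/(2*x) - x/24)
(I(b)*(-14))*3 = (((1/24)*(12 - 1*(-27)²)/(-27))*(-14))*3 = (((1/24)*(-1/27)*(12 - 1*729))*(-14))*3 = (((1/24)*(-1/27)*(12 - 729))*(-14))*3 = (((1/24)*(-1/27)*(-717))*(-14))*3 = ((239/216)*(-14))*3 = -1673/108*3 = -1673/36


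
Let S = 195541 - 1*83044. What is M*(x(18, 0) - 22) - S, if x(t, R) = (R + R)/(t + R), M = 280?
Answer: -118657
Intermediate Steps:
x(t, R) = 2*R/(R + t) (x(t, R) = (2*R)/(R + t) = 2*R/(R + t))
S = 112497 (S = 195541 - 83044 = 112497)
M*(x(18, 0) - 22) - S = 280*(2*0/(0 + 18) - 22) - 1*112497 = 280*(2*0/18 - 22) - 112497 = 280*(2*0*(1/18) - 22) - 112497 = 280*(0 - 22) - 112497 = 280*(-22) - 112497 = -6160 - 112497 = -118657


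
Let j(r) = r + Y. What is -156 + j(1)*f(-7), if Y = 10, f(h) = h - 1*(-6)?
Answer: -167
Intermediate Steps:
f(h) = 6 + h (f(h) = h + 6 = 6 + h)
j(r) = 10 + r (j(r) = r + 10 = 10 + r)
-156 + j(1)*f(-7) = -156 + (10 + 1)*(6 - 7) = -156 + 11*(-1) = -156 - 11 = -167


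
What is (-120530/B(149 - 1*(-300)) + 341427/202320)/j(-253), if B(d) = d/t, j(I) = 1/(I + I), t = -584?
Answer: -1201021443247373/15140280 ≈ -7.9326e+7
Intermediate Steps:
j(I) = 1/(2*I)
B(d) = -d/584 (B(d) = d/(-584) = d*(-1/584) = -d/584)
(-120530/B(149 - 1*(-300)) + 341427/202320)/j(-253) = (-120530*(-584/(149 - 1*(-300))) + 341427/202320)/(((1/2)/(-253))) = (-120530*(-584/(149 + 300)) + 341427*(1/202320))/(((1/2)*(-1/253))) = (-120530/((-1/584*449)) + 113809/67440)/(-1/506) = (-120530/(-449/584) + 113809/67440)*(-506) = (-120530*(-584/449) + 113809/67440)*(-506) = (70389520/449 + 113809/67440)*(-506) = (4747120329041/30280560)*(-506) = -1201021443247373/15140280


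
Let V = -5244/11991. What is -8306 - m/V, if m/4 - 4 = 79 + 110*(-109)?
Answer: -51222001/437 ≈ -1.1721e+5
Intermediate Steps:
V = -1748/3997 (V = -5244*1/11991 = -1748/3997 ≈ -0.43733)
m = -47628 (m = 16 + 4*(79 + 110*(-109)) = 16 + 4*(79 - 11990) = 16 + 4*(-11911) = 16 - 47644 = -47628)
-8306 - m/V = -8306 - (-47628)/(-1748/3997) = -8306 - (-47628)*(-3997)/1748 = -8306 - 1*47592279/437 = -8306 - 47592279/437 = -51222001/437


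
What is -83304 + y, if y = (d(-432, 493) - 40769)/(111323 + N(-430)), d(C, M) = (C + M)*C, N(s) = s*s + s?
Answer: -24640807193/295793 ≈ -83304.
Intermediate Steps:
N(s) = s + s**2 (N(s) = s**2 + s = s + s**2)
d(C, M) = C*(C + M)
y = -67121/295793 (y = (-432*(-432 + 493) - 40769)/(111323 - 430*(1 - 430)) = (-432*61 - 40769)/(111323 - 430*(-429)) = (-26352 - 40769)/(111323 + 184470) = -67121/295793 ≈ -0.22692)
-83304 + y = -83304 - 67121/295793 = -24640807193/295793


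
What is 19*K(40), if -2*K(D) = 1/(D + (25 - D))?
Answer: -19/50 ≈ -0.38000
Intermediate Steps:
K(D) = -1/50 (K(D) = -1/(2*(D + (25 - D))) = -½/25 = -½*1/25 = -1/50)
19*K(40) = 19*(-1/50) = -19/50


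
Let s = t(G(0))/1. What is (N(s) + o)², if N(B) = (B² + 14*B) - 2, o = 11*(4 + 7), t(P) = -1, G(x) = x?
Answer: 11236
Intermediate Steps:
o = 121 (o = 11*11 = 121)
s = -1 (s = -1/1 = 1*(-1) = -1)
N(B) = -2 + B² + 14*B
(N(s) + o)² = ((-2 + (-1)² + 14*(-1)) + 121)² = ((-2 + 1 - 14) + 121)² = (-15 + 121)² = 106² = 11236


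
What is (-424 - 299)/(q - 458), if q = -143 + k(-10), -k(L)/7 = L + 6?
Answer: 241/191 ≈ 1.2618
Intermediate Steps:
k(L) = -42 - 7*L (k(L) = -7*(L + 6) = -7*(6 + L) = -42 - 7*L)
q = -115 (q = -143 + (-42 - 7*(-10)) = -143 + (-42 + 70) = -143 + 28 = -115)
(-424 - 299)/(q - 458) = (-424 - 299)/(-115 - 458) = -723/(-573) = -723*(-1/573) = 241/191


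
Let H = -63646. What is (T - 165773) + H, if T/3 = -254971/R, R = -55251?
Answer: -4224954752/18417 ≈ -2.2941e+5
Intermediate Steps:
T = 254971/18417 (T = 3*(-254971/(-55251)) = 3*(-254971*(-1/55251)) = 3*(254971/55251) = 254971/18417 ≈ 13.844)
(T - 165773) + H = (254971/18417 - 165773) - 63646 = -3052786370/18417 - 63646 = -4224954752/18417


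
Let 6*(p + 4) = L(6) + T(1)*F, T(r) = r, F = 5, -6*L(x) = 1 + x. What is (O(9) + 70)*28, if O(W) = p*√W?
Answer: 5033/3 ≈ 1677.7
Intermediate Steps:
L(x) = -⅙ - x/6 (L(x) = -(1 + x)/6 = -⅙ - x/6)
p = -121/36 (p = -4 + ((-⅙ - ⅙*6) + 1*5)/6 = -4 + ((-⅙ - 1) + 5)/6 = -4 + (-7/6 + 5)/6 = -4 + (⅙)*(23/6) = -4 + 23/36 = -121/36 ≈ -3.3611)
O(W) = -121*√W/36
(O(9) + 70)*28 = (-121*√9/36 + 70)*28 = (-121/36*3 + 70)*28 = (-121/12 + 70)*28 = (719/12)*28 = 5033/3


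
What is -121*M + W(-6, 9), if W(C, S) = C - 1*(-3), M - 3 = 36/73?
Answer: -31074/73 ≈ -425.67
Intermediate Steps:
M = 255/73 (M = 3 + 36/73 = 255/73 ≈ 3.4931)
W(C, S) = 3 + C (W(C, S) = C + 3 = 3 + C)
-121*M + W(-6, 9) = -121*255/73 + (3 - 6) = -30855/73 - 3 = -31074/73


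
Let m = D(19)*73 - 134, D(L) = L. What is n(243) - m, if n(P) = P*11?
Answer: 1420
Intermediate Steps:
n(P) = 11*P
m = 1253 (m = 19*73 - 134 = 1387 - 134 = 1253)
n(243) - m = 11*243 - 1*1253 = 2673 - 1253 = 1420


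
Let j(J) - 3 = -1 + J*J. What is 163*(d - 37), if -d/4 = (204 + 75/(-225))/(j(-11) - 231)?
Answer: -388918/81 ≈ -4801.5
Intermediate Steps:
j(J) = 2 + J² (j(J) = 3 + (-1 + J*J) = 3 + (-1 + J²) = 2 + J²)
d = 611/81 (d = -4*(204 + 75/(-225))/((2 + (-11)²) - 231) = -4*(204 + 75*(-1/225))/((2 + 121) - 231) = -4*(204 - ⅓)/(123 - 231) = -2444/(3*(-108)) = -2444*(-1)/(3*108) = -4*(-611/324) = 611/81 ≈ 7.5432)
163*(d - 37) = 163*(611/81 - 37) = 163*(-2386/81) = -388918/81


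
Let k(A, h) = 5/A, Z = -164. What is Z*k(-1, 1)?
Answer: 820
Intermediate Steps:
Z*k(-1, 1) = -820/(-1) = -820*(-1) = -164*(-5) = 820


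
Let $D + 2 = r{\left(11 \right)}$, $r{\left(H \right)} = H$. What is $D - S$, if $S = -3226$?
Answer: $3235$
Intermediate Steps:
$D = 9$ ($D = -2 + 11 = 9$)
$D - S = 9 - -3226 = 9 + 3226 = 3235$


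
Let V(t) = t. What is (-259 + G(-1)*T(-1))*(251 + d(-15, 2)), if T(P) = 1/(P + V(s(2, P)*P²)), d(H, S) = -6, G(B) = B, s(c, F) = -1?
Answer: -126665/2 ≈ -63333.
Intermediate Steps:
T(P) = 1/(P - P²)
(-259 + G(-1)*T(-1))*(251 + d(-15, 2)) = (-259 - 1/((-1)*(1 - 1*(-1))))*(251 - 6) = (-259 - (-1)/(1 + 1))*245 = (-259 - (-1)/2)*245 = (-259 - 1*(-½))*245 = (-259 + ½)*245 = -517/2*245 = -126665/2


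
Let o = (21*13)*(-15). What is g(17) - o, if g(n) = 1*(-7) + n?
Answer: 4105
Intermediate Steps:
g(n) = -7 + n
o = -4095 (o = 273*(-15) = -4095)
g(17) - o = (-7 + 17) - 1*(-4095) = 10 + 4095 = 4105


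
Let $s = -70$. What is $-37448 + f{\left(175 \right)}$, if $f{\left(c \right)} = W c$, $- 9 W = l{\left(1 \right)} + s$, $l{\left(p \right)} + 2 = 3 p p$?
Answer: $- \frac{108319}{3} \approx -36106.0$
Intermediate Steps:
$l{\left(p \right)} = -2 + 3 p^{2}$ ($l{\left(p \right)} = -2 + 3 p p = -2 + 3 p^{2}$)
$W = \frac{23}{3}$ ($W = - \frac{\left(-2 + 3 \cdot 1^{2}\right) - 70}{9} = - \frac{\left(-2 + 3 \cdot 1\right) - 70}{9} = - \frac{\left(-2 + 3\right) - 70}{9} = - \frac{1 - 70}{9} = \left(- \frac{1}{9}\right) \left(-69\right) = \frac{23}{3} \approx 7.6667$)
$f{\left(c \right)} = \frac{23 c}{3}$
$-37448 + f{\left(175 \right)} = -37448 + \frac{23}{3} \cdot 175 = -37448 + \frac{4025}{3} = - \frac{108319}{3}$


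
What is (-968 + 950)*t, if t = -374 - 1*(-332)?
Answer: 756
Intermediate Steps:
t = -42 (t = -374 + 332 = -42)
(-968 + 950)*t = (-968 + 950)*(-42) = -18*(-42) = 756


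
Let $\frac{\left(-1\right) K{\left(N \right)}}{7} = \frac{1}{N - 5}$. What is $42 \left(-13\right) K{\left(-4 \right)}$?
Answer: $- \frac{1274}{3} \approx -424.67$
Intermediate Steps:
$K{\left(N \right)} = - \frac{7}{-5 + N}$ ($K{\left(N \right)} = - \frac{7}{N - 5} = - \frac{7}{-5 + N}$)
$42 \left(-13\right) K{\left(-4 \right)} = 42 \left(-13\right) \left(- \frac{7}{-5 - 4}\right) = - 546 \left(- \frac{7}{-9}\right) = - 546 \left(\left(-7\right) \left(- \frac{1}{9}\right)\right) = \left(-546\right) \frac{7}{9} = - \frac{1274}{3}$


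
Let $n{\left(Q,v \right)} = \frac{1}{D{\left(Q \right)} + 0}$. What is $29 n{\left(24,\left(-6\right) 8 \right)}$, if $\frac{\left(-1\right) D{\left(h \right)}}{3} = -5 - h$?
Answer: $\frac{1}{3} \approx 0.33333$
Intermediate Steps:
$D{\left(h \right)} = 15 + 3 h$ ($D{\left(h \right)} = - 3 \left(-5 - h\right) = 15 + 3 h$)
$n{\left(Q,v \right)} = \frac{1}{15 + 3 Q}$ ($n{\left(Q,v \right)} = \frac{1}{\left(15 + 3 Q\right) + 0} = \frac{1}{15 + 3 Q}$)
$29 n{\left(24,\left(-6\right) 8 \right)} = 29 \frac{1}{3 \left(5 + 24\right)} = 29 \frac{1}{3 \cdot 29} = 29 \cdot \frac{1}{3} \cdot \frac{1}{29} = 29 \cdot \frac{1}{87} = \frac{1}{3}$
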